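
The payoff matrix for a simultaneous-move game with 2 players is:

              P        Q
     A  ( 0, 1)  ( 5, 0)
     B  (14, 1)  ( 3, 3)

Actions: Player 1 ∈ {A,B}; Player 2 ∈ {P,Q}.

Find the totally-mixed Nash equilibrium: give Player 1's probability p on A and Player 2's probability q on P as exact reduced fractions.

P1 indiff ⇒ q·0+(1-q)·5 = q·14+(1-q)·3 ⇒ q(-14) = (1-q)(-2) ⇒ q = 1/8
P2 indiff ⇒ p·1+(1-p)·1 = p·0+(1-p)·3 ⇒ p(1) = (1-p)(2) ⇒ p = 2/3

p=2/3, q=1/8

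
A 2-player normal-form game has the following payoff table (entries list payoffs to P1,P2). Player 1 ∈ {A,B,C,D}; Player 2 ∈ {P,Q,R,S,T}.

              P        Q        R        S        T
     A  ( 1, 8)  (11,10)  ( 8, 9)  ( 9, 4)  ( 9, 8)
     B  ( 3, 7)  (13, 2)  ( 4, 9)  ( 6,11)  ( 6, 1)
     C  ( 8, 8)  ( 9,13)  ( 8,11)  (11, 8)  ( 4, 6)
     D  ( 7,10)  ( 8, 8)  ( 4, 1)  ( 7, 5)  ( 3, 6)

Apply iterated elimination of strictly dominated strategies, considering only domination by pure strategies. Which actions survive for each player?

P1 drop D (C beats it: P:8>7 Q:9>8 R:8>4 S:11>7 T:4>3)
P2 drop P (R beats it: A:9>8 B:9>7 C:11>8)
P2 drop T (Q beats it: A:10>8 B:2>1 C:13>6)
P1→{A,B,C} P2→{Q,R,S}

IESDS → P1:{A,B,C} P2:{Q,R,S}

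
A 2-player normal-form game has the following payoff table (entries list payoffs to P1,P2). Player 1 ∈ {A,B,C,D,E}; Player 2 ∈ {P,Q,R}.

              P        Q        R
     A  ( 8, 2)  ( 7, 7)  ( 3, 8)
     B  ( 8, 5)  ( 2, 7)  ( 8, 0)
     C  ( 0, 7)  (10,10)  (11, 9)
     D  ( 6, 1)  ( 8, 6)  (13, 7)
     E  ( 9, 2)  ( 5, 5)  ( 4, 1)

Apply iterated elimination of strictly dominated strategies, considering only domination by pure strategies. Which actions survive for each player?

Survivors P1:{C,D} P2:{Q,R}

P2 drop P (Q beats it: A:7>2 B:7>5 C:10>7 D:6>1 E:5>2)
P1 drop A (C beats it: Q:10>7 R:11>3)
P1 drop B (C beats it: Q:10>2 R:11>8)
P1 drop E (C beats it: Q:10>5 R:11>4)
P1→{C,D} P2→{Q,R}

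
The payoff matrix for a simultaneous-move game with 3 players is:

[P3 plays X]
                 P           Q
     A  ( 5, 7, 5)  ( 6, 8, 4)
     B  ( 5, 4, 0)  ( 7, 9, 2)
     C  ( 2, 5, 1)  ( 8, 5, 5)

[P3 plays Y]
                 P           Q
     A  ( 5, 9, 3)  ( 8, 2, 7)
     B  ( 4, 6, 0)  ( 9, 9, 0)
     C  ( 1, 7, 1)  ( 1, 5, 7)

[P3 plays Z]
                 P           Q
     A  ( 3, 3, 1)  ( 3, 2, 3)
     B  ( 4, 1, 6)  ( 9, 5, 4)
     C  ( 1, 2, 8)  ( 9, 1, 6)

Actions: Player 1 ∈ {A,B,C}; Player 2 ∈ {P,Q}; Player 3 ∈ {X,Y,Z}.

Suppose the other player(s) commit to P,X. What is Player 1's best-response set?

u_1(A vs P,X) = 5
u_1(B vs P,X) = 5
u_1(C vs P,X) = 2
max payoff 5 at {A,B}

BR_1 = {A,B}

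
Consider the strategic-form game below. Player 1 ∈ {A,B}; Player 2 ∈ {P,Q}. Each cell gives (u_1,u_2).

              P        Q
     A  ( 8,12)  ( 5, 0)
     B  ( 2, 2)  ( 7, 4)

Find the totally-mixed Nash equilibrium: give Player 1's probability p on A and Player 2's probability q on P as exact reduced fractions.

P1 mixes 1/7 on A; P2 mixes 1/4 on P

P1 indiff ⇒ q·8+(1-q)·5 = q·2+(1-q)·7 ⇒ q(6) = (1-q)(2) ⇒ q = 1/4
P2 indiff ⇒ p·12+(1-p)·2 = p·0+(1-p)·4 ⇒ p(12) = (1-p)(2) ⇒ p = 1/7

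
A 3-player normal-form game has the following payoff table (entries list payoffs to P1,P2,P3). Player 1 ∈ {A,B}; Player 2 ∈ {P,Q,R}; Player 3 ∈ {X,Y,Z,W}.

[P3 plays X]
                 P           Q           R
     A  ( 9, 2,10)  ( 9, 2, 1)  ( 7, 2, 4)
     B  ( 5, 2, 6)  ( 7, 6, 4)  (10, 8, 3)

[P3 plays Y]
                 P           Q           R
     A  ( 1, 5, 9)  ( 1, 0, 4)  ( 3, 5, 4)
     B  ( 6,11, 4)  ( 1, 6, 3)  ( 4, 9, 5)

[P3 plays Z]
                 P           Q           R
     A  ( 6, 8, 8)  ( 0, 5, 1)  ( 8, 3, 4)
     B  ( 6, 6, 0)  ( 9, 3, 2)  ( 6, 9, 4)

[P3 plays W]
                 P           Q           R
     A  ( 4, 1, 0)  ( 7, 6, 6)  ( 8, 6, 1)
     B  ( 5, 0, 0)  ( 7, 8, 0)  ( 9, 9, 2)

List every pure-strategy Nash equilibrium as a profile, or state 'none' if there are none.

PSNE = {(A,P,X), (A,Q,W)}

(A,P,X): NE
(A,P,Y): not NE [P1→B gives 6>1; P3→X gives 10>9]
(A,P,Z): not NE [P3→X gives 10>8]
(A,P,W): not NE [P1→B gives 5>4; P2→R gives 6>1; P3→X gives 10>0]
(A,Q,X): not NE [P3→W gives 6>1]
(A,Q,Y): not NE [P2→R gives 5>0; P3→W gives 6>4]
(A,Q,Z): not NE [P1→B gives 9>0; P2→P gives 8>5; P3→W gives 6>1]
(A,Q,W): NE
(A,R,X): not NE [P1→B gives 10>7]
(A,R,Y): not NE [P1→B gives 4>3]
(A,R,Z): not NE [P2→P gives 8>3]
(A,R,W): not NE [P1→B gives 9>8; P3→Z gives 4>1]
(B,P,X): not NE [P1→A gives 9>5; P2→R gives 8>2]
(B,P,Y): not NE [P3→X gives 6>4]
(B,P,Z): not NE [P2→R gives 9>6; P3→X gives 6>0]
(B,P,W): not NE [P2→R gives 9>0; P3→X gives 6>0]
(B,Q,X): not NE [P1→A gives 9>7; P2→R gives 8>6]
(B,Q,Y): not NE [P2→P gives 11>6; P3→X gives 4>3]
(B,Q,Z): not NE [P2→R gives 9>3; P3→X gives 4>2]
(B,Q,W): not NE [P2→R gives 9>8; P3→X gives 4>0]
(B,R,X): not NE [P3→Y gives 5>3]
(B,R,Y): not NE [P2→P gives 11>9]
(B,R,Z): not NE [P1→A gives 8>6; P3→Y gives 5>4]
(B,R,W): not NE [P3→Y gives 5>2]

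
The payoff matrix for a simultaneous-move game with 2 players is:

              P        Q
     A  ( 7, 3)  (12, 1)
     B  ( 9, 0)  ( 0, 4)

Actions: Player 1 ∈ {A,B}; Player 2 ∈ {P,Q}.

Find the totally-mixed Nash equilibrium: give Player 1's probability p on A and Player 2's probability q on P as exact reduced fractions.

(p,q) = (2/3, 6/7)

P1 indiff ⇒ q·7+(1-q)·12 = q·9+(1-q)·0 ⇒ q(-2) = (1-q)(-12) ⇒ q = 6/7
P2 indiff ⇒ p·3+(1-p)·0 = p·1+(1-p)·4 ⇒ p(2) = (1-p)(4) ⇒ p = 2/3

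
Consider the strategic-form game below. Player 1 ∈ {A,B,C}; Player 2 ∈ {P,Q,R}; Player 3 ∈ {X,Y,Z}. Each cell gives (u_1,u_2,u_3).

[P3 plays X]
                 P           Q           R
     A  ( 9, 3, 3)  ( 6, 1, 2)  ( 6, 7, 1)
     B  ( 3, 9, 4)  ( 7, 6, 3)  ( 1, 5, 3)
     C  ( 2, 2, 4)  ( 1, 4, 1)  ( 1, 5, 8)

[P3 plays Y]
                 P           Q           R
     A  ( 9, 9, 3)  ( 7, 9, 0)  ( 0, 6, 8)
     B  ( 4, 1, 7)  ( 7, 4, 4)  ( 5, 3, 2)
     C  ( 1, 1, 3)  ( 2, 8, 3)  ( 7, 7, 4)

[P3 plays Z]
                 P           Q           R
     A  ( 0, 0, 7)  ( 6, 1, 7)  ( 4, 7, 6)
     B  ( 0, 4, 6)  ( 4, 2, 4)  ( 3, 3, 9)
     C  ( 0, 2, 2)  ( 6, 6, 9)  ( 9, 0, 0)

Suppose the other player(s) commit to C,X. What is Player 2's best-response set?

P2 best: {R}

u_2(P vs C,X) = 2
u_2(Q vs C,X) = 4
u_2(R vs C,X) = 5
max payoff 5 at {R}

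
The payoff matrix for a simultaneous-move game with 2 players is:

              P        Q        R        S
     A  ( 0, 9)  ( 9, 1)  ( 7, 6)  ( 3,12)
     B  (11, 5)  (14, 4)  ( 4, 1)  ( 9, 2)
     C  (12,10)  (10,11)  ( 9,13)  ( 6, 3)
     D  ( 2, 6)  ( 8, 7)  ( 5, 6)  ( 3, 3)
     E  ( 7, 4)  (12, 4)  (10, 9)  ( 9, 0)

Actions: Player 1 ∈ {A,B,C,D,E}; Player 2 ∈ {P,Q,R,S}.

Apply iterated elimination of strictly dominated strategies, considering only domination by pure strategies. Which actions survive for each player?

P1 drop A (C beats it: P:12>0 Q:10>9 R:9>7 S:6>3)
P1 drop D (C beats it: P:12>2 Q:10>8 R:9>5 S:6>3)
P2 drop S (P beats it: B:5>2 C:10>3 E:4>0)
P1→{B,C,E} P2→{P,Q,R}

Remaining: P1:{B,C,E} P2:{P,Q,R}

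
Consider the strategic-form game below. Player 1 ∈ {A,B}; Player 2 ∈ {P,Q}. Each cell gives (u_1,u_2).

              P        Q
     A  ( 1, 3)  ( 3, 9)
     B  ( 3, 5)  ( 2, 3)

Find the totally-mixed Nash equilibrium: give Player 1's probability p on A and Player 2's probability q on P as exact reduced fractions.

P1 indiff ⇒ q·1+(1-q)·3 = q·3+(1-q)·2 ⇒ q(-2) = (1-q)(-1) ⇒ q = 1/3
P2 indiff ⇒ p·3+(1-p)·5 = p·9+(1-p)·3 ⇒ p(-6) = (1-p)(-2) ⇒ p = 1/4

P1 mixes 1/4 on A; P2 mixes 1/3 on P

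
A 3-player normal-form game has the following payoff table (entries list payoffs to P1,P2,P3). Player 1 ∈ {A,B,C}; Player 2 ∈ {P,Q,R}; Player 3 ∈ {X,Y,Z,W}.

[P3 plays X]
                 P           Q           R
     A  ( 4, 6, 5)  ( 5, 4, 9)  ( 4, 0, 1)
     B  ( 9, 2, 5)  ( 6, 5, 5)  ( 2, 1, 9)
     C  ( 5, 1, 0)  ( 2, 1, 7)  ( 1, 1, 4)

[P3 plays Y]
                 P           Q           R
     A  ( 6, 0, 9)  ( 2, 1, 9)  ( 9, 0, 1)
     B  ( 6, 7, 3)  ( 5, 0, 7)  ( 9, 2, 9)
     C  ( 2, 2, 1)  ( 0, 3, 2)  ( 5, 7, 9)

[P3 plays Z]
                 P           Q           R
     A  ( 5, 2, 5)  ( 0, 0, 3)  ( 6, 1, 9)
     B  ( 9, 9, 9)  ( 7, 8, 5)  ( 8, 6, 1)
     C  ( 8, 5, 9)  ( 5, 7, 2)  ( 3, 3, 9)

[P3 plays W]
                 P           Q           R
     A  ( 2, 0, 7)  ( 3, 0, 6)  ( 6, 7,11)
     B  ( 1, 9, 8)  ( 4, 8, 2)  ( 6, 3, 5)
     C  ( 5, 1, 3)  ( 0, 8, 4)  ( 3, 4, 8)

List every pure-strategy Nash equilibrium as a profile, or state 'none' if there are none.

Nash profiles: (A,R,W), (B,P,Z)

(A,P,X): not NE [P1→B gives 9>4; P3→Y gives 9>5]
(A,P,Y): not NE [P2→Q gives 1>0]
(A,P,Z): not NE [P1→B gives 9>5; P3→Y gives 9>5]
(A,P,W): not NE [P1→C gives 5>2; P2→R gives 7>0; P3→Y gives 9>7]
(A,Q,X): not NE [P1→B gives 6>5; P2→P gives 6>4]
(A,Q,Y): not NE [P1→B gives 5>2]
(A,Q,Z): not NE [P1→B gives 7>0; P2→P gives 2>0; P3→Y gives 9>3]
(A,Q,W): not NE [P1→B gives 4>3; P2→R gives 7>0; P3→Y gives 9>6]
(A,R,X): not NE [P2→P gives 6>0; P3→W gives 11>1]
(A,R,Y): not NE [P2→Q gives 1>0; P3→W gives 11>1]
(A,R,Z): not NE [P1→B gives 8>6; P2→P gives 2>1; P3→W gives 11>9]
(A,R,W): NE
(B,P,X): not NE [P2→Q gives 5>2; P3→Z gives 9>5]
(B,P,Y): not NE [P3→Z gives 9>3]
(B,P,Z): NE
(B,P,W): not NE [P1→C gives 5>1; P3→Z gives 9>8]
(B,Q,X): not NE [P3→Y gives 7>5]
(B,Q,Y): not NE [P2→P gives 7>0]
(B,Q,Z): not NE [P2→P gives 9>8; P3→Y gives 7>5]
(B,Q,W): not NE [P2→P gives 9>8; P3→Y gives 7>2]
(B,R,X): not NE [P1→A gives 4>2; P2→Q gives 5>1]
(B,R,Y): not NE [P2→P gives 7>2]
(B,R,Z): not NE [P2→P gives 9>6; P3→Y gives 9>1]
(B,R,W): not NE [P2→P gives 9>3; P3→Y gives 9>5]
(C,P,X): not NE [P1→B gives 9>5; P3→Z gives 9>0]
(C,P,Y): not NE [P1→B gives 6>2; P2→R gives 7>2; P3→Z gives 9>1]
(C,P,Z): not NE [P1→B gives 9>8; P2→Q gives 7>5]
(C,P,W): not NE [P2→Q gives 8>1; P3→Z gives 9>3]
(C,Q,X): not NE [P1→B gives 6>2]
(C,Q,Y): not NE [P1→B gives 5>0; P2→R gives 7>3; P3→X gives 7>2]
(C,Q,Z): not NE [P1→B gives 7>5; P3→X gives 7>2]
(C,Q,W): not NE [P1→B gives 4>0; P3→X gives 7>4]
(C,R,X): not NE [P1→A gives 4>1; P3→Z gives 9>4]
(C,R,Y): not NE [P1→B gives 9>5]
(C,R,Z): not NE [P1→B gives 8>3; P2→Q gives 7>3]
(C,R,W): not NE [P1→B gives 6>3; P2→Q gives 8>4; P3→Z gives 9>8]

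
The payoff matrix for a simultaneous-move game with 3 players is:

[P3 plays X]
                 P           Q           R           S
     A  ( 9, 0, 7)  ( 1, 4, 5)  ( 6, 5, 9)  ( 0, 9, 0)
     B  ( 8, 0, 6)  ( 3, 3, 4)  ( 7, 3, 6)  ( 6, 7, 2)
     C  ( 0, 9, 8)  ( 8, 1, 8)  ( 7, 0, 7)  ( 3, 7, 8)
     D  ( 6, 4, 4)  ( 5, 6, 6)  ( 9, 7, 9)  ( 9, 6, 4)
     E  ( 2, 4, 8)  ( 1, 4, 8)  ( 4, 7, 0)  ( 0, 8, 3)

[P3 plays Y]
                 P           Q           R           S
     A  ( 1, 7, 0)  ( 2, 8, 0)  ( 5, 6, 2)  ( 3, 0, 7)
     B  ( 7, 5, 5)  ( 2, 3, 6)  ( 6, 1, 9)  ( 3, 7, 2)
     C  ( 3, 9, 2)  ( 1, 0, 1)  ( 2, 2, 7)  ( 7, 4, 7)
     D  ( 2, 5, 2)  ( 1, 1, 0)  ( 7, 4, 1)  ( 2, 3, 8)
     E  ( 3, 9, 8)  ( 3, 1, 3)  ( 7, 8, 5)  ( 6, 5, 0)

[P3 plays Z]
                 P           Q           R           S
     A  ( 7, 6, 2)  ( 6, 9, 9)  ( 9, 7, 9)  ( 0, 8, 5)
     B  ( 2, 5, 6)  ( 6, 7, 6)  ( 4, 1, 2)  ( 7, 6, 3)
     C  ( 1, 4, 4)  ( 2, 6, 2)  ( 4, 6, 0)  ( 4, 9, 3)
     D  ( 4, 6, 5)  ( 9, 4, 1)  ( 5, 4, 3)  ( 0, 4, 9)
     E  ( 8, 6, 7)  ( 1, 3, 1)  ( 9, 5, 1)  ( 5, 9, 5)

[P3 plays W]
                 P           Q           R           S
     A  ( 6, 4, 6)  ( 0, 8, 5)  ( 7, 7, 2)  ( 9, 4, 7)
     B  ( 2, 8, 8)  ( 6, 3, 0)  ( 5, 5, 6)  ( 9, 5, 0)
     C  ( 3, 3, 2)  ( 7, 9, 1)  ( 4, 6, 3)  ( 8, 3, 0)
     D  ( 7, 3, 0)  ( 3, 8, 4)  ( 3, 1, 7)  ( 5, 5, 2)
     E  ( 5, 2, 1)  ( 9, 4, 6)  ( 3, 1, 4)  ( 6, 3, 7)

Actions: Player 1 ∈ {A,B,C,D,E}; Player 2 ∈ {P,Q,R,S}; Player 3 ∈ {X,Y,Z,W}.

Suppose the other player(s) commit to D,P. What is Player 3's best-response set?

u_3(X vs D,P) = 4
u_3(Y vs D,P) = 2
u_3(Z vs D,P) = 5
u_3(W vs D,P) = 0
max payoff 5 at {Z}

argmax u_3 = {Z}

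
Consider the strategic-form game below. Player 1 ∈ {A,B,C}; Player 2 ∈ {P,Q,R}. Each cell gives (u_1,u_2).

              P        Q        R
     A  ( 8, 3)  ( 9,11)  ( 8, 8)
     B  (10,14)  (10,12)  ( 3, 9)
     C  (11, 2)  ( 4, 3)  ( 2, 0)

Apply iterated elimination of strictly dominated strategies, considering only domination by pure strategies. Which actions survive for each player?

Survivors P1:{B,C} P2:{P,Q}

P2 drop R (Q beats it: A:11>8 B:12>9 C:3>0)
P1 drop A (B beats it: P:10>8 Q:10>9)
P1→{B,C} P2→{P,Q}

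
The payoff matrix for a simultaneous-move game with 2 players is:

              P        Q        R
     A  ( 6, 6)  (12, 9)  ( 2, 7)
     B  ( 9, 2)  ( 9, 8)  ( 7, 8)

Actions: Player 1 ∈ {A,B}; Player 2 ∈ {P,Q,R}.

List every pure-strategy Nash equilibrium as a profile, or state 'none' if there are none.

PSNE = {(A,Q), (B,R)}

(A,P): not NE [P1→B gives 9>6; P2→Q gives 9>6]
(A,Q): NE
(A,R): not NE [P1→B gives 7>2; P2→Q gives 9>7]
(B,P): not NE [P2→R gives 8>2]
(B,Q): not NE [P1→A gives 12>9]
(B,R): NE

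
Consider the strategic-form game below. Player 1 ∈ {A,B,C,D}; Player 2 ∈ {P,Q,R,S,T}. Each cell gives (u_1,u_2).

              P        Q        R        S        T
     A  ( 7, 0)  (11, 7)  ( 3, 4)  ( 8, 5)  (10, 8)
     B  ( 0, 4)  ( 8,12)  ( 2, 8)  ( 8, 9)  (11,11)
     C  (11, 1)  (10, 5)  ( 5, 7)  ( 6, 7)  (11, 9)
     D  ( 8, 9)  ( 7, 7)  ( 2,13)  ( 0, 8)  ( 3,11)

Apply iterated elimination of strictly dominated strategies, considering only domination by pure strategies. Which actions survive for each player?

P1 drop D (C beats it: P:11>8 Q:10>7 R:5>2 S:6>0 T:11>3)
P2 drop P (Q beats it: A:7>0 B:12>4 C:5>1)
P2 drop R (T beats it: A:8>4 B:11>8 C:9>7)
P2 drop S (T beats it: A:8>5 B:11>9 C:9>7)
P1→{A,B,C} P2→{Q,T}

Survivors P1:{A,B,C} P2:{Q,T}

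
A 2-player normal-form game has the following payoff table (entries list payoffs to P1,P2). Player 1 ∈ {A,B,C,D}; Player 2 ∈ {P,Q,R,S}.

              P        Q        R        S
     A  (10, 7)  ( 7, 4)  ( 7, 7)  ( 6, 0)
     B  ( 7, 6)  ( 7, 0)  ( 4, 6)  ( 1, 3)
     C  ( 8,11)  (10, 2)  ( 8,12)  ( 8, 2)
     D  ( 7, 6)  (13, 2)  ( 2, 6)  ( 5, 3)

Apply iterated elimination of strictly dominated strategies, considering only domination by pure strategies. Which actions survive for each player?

Remaining: P1:{A,C} P2:{P,R}

P1 drop B (C beats it: P:8>7 Q:10>7 R:8>4 S:8>1)
P2 drop Q (P beats it: A:7>4 C:11>2 D:6>2)
P1 drop D (A beats it: P:10>7 R:7>2 S:6>5)
P2 drop S (P beats it: A:7>0 C:11>2)
P1→{A,C} P2→{P,R}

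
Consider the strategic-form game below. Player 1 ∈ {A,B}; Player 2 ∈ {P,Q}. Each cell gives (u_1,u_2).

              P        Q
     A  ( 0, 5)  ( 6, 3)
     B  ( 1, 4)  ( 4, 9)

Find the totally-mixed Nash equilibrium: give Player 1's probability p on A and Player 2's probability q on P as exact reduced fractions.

P1 mixes 5/7 on A; P2 mixes 2/3 on P

P1 indiff ⇒ q·0+(1-q)·6 = q·1+(1-q)·4 ⇒ q(-1) = (1-q)(-2) ⇒ q = 2/3
P2 indiff ⇒ p·5+(1-p)·4 = p·3+(1-p)·9 ⇒ p(2) = (1-p)(5) ⇒ p = 5/7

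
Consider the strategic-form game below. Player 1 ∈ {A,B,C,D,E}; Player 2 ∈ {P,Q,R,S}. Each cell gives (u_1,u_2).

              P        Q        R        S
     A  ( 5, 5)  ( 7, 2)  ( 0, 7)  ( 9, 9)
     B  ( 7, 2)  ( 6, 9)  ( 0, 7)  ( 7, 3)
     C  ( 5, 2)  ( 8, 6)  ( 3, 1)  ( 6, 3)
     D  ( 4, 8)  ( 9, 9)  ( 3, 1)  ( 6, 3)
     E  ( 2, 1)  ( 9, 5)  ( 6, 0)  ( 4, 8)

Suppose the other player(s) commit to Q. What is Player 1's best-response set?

BR_1 = {D,E}

u_1(A vs Q) = 7
u_1(B vs Q) = 6
u_1(C vs Q) = 8
u_1(D vs Q) = 9
u_1(E vs Q) = 9
max payoff 9 at {D,E}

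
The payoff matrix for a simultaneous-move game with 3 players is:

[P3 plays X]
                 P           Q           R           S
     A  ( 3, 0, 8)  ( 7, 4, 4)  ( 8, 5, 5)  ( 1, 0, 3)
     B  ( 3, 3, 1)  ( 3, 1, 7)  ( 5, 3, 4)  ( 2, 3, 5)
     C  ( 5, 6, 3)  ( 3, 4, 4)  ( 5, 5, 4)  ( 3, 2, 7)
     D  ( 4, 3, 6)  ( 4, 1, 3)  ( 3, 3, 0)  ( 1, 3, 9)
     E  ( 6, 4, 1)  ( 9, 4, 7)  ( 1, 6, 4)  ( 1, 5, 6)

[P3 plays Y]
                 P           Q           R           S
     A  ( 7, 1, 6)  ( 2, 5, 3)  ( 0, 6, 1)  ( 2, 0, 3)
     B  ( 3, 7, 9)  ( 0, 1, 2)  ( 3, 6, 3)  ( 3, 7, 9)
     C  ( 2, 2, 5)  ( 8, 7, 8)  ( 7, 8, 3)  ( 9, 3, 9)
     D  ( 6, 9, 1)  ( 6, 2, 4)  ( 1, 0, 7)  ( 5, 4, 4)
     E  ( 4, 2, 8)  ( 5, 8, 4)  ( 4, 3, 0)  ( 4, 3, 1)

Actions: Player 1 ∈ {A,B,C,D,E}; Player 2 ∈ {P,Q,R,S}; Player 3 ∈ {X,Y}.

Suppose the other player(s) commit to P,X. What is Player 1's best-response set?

BR_1 = {E}

u_1(A vs P,X) = 3
u_1(B vs P,X) = 3
u_1(C vs P,X) = 5
u_1(D vs P,X) = 4
u_1(E vs P,X) = 6
max payoff 6 at {E}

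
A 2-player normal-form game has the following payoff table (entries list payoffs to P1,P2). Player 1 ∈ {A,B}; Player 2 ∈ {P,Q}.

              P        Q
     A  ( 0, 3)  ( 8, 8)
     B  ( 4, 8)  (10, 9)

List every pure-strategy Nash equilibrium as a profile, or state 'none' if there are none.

(A,P): not NE [P1→B gives 4>0; P2→Q gives 8>3]
(A,Q): not NE [P1→B gives 10>8]
(B,P): not NE [P2→Q gives 9>8]
(B,Q): NE

Nash profiles: (B,Q)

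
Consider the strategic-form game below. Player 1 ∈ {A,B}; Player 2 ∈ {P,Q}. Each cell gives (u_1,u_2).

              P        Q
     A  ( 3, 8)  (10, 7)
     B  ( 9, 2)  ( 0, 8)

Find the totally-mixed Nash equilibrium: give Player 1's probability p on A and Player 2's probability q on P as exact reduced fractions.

P1 mixes 6/7 on A; P2 mixes 5/8 on P

P1 indiff ⇒ q·3+(1-q)·10 = q·9+(1-q)·0 ⇒ q(-6) = (1-q)(-10) ⇒ q = 5/8
P2 indiff ⇒ p·8+(1-p)·2 = p·7+(1-p)·8 ⇒ p(1) = (1-p)(6) ⇒ p = 6/7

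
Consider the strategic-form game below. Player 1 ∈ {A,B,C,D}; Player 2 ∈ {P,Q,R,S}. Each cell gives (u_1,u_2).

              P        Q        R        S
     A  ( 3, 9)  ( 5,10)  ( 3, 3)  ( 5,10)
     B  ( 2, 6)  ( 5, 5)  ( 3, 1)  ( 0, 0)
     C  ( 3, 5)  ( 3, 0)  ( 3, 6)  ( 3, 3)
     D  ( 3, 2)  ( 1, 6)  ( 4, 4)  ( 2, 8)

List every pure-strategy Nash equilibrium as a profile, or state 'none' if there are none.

(A,P): not NE [P2→S gives 10>9]
(A,Q): NE
(A,R): not NE [P1→D gives 4>3; P2→S gives 10>3]
(A,S): NE
(B,P): not NE [P1→D gives 3>2]
(B,Q): not NE [P2→P gives 6>5]
(B,R): not NE [P1→D gives 4>3; P2→P gives 6>1]
(B,S): not NE [P1→A gives 5>0; P2→P gives 6>0]
(C,P): not NE [P2→R gives 6>5]
(C,Q): not NE [P1→B gives 5>3; P2→R gives 6>0]
(C,R): not NE [P1→D gives 4>3]
(C,S): not NE [P1→A gives 5>3; P2→R gives 6>3]
(D,P): not NE [P2→S gives 8>2]
(D,Q): not NE [P1→B gives 5>1; P2→S gives 8>6]
(D,R): not NE [P2→S gives 8>4]
(D,S): not NE [P1→A gives 5>2]

PSNE = {(A,Q), (A,S)}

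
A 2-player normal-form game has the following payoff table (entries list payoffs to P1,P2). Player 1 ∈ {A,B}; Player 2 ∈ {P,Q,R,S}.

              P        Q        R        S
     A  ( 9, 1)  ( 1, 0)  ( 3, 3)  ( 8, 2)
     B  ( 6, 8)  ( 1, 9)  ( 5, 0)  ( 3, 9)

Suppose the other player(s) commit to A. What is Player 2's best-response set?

u_2(P vs A) = 1
u_2(Q vs A) = 0
u_2(R vs A) = 3
u_2(S vs A) = 2
max payoff 3 at {R}

BR_2 = {R}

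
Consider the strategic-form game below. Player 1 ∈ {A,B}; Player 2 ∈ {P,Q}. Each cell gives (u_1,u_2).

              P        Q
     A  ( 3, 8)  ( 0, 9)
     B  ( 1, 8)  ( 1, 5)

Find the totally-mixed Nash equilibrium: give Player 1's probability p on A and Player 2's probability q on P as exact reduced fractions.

P1 indiff ⇒ q·3+(1-q)·0 = q·1+(1-q)·1 ⇒ q(2) = (1-q)(1) ⇒ q = 1/3
P2 indiff ⇒ p·8+(1-p)·8 = p·9+(1-p)·5 ⇒ p(-1) = (1-p)(-3) ⇒ p = 3/4

p=3/4, q=1/3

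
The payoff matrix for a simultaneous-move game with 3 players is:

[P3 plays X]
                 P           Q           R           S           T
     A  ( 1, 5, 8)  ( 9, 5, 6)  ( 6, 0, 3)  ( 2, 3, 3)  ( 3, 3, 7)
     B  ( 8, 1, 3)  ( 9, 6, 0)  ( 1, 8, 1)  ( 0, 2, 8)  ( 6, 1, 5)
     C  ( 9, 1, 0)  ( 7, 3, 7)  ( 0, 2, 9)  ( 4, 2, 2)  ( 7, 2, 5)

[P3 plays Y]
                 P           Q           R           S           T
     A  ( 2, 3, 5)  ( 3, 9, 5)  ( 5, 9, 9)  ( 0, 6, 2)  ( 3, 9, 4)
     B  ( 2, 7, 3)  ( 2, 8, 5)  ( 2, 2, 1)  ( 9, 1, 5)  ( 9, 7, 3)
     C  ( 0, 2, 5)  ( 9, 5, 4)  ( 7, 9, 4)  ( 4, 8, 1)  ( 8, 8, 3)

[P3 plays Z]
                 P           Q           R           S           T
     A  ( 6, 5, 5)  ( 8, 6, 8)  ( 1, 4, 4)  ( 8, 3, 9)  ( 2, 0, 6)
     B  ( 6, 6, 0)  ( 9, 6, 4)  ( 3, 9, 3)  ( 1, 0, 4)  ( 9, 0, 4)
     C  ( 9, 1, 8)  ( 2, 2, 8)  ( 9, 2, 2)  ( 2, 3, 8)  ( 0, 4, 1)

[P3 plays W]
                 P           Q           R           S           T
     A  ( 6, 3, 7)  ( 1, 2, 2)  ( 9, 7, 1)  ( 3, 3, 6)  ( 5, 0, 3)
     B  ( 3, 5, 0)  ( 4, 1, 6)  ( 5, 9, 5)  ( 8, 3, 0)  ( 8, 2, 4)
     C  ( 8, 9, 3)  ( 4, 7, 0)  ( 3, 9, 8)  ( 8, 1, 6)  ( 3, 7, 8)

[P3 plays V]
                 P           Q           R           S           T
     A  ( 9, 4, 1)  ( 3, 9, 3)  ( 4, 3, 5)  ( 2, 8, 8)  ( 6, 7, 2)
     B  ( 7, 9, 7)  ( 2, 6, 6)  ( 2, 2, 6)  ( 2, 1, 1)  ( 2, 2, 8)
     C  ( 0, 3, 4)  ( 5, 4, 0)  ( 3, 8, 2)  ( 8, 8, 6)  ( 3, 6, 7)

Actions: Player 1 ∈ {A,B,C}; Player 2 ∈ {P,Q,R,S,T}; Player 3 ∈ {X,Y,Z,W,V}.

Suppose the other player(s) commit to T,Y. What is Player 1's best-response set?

u_1(A vs T,Y) = 3
u_1(B vs T,Y) = 9
u_1(C vs T,Y) = 8
max payoff 9 at {B}

BR_1 = {B}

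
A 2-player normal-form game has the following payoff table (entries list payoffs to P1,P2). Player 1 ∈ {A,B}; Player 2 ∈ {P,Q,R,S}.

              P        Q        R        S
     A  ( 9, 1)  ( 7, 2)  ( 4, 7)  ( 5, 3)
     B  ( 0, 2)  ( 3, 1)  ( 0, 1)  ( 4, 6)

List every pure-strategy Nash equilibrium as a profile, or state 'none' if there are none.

PSNE = {(A,R)}

(A,P): not NE [P2→R gives 7>1]
(A,Q): not NE [P2→R gives 7>2]
(A,R): NE
(A,S): not NE [P2→R gives 7>3]
(B,P): not NE [P1→A gives 9>0; P2→S gives 6>2]
(B,Q): not NE [P1→A gives 7>3; P2→S gives 6>1]
(B,R): not NE [P1→A gives 4>0; P2→S gives 6>1]
(B,S): not NE [P1→A gives 5>4]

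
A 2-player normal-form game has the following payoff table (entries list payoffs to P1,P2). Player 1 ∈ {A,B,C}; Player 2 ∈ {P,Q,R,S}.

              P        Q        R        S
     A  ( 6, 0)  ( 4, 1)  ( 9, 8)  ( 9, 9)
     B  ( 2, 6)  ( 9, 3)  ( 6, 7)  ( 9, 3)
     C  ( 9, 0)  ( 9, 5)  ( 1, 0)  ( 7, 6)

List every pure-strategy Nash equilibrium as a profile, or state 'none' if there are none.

PSNE = {(A,S)}

(A,P): not NE [P1→C gives 9>6; P2→S gives 9>0]
(A,Q): not NE [P1→C gives 9>4; P2→S gives 9>1]
(A,R): not NE [P2→S gives 9>8]
(A,S): NE
(B,P): not NE [P1→C gives 9>2; P2→R gives 7>6]
(B,Q): not NE [P2→R gives 7>3]
(B,R): not NE [P1→A gives 9>6]
(B,S): not NE [P2→R gives 7>3]
(C,P): not NE [P2→S gives 6>0]
(C,Q): not NE [P2→S gives 6>5]
(C,R): not NE [P1→A gives 9>1; P2→S gives 6>0]
(C,S): not NE [P1→B gives 9>7]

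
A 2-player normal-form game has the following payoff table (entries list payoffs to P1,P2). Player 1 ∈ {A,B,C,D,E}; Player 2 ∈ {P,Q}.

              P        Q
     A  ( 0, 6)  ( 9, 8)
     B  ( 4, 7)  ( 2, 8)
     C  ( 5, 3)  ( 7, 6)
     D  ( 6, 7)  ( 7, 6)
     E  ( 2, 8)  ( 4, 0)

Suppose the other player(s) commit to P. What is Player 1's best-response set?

P1 best: {D}

u_1(A vs P) = 0
u_1(B vs P) = 4
u_1(C vs P) = 5
u_1(D vs P) = 6
u_1(E vs P) = 2
max payoff 6 at {D}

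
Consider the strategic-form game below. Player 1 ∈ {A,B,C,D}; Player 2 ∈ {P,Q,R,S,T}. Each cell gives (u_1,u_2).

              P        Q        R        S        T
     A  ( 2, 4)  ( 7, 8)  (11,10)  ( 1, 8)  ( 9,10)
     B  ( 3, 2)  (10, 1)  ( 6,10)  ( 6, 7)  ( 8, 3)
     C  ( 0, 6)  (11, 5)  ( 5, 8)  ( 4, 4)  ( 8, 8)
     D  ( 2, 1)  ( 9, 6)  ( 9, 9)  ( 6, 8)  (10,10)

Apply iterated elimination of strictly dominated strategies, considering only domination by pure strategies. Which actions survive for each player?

P2 drop P (R beats it: A:10>4 B:10>2 C:8>6 D:9>1)
P2 drop Q (R beats it: A:10>8 B:10>1 C:8>5 D:9>6)
P1 drop C (D beats it: R:9>5 S:6>4 T:10>8)
P2 drop S (R beats it: A:10>8 B:10>7 D:9>8)
P1 drop B (A beats it: R:11>6 T:9>8)
P1→{A,D} P2→{R,T}

IESDS → P1:{A,D} P2:{R,T}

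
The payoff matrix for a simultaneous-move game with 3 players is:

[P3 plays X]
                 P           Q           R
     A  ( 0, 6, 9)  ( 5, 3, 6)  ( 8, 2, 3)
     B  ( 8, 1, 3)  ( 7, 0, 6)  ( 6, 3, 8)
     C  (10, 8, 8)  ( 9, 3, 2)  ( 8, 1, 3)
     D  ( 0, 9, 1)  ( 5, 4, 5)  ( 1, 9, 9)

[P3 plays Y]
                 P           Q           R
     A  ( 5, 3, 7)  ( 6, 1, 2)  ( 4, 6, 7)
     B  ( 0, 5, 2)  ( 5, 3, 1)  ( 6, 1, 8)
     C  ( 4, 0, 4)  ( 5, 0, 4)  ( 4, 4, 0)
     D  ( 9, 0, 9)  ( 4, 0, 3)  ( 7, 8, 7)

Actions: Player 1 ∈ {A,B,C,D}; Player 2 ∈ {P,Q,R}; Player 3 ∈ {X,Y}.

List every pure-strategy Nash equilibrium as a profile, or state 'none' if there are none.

PSNE = {(C,P,X)}

(A,P,X): not NE [P1→C gives 10>0]
(A,P,Y): not NE [P1→D gives 9>5; P2→R gives 6>3; P3→X gives 9>7]
(A,Q,X): not NE [P1→C gives 9>5; P2→P gives 6>3]
(A,Q,Y): not NE [P2→R gives 6>1; P3→X gives 6>2]
(A,R,X): not NE [P2→P gives 6>2; P3→Y gives 7>3]
(A,R,Y): not NE [P1→D gives 7>4]
(B,P,X): not NE [P1→C gives 10>8; P2→R gives 3>1]
(B,P,Y): not NE [P1→D gives 9>0; P3→X gives 3>2]
(B,Q,X): not NE [P1→C gives 9>7; P2→R gives 3>0]
(B,Q,Y): not NE [P1→A gives 6>5; P2→P gives 5>3; P3→X gives 6>1]
(B,R,X): not NE [P1→C gives 8>6]
(B,R,Y): not NE [P1→D gives 7>6; P2→P gives 5>1]
(C,P,X): NE
(C,P,Y): not NE [P1→D gives 9>4; P2→R gives 4>0; P3→X gives 8>4]
(C,Q,X): not NE [P2→P gives 8>3; P3→Y gives 4>2]
(C,Q,Y): not NE [P1→A gives 6>5; P2→R gives 4>0]
(C,R,X): not NE [P2→P gives 8>1]
(C,R,Y): not NE [P1→D gives 7>4; P3→X gives 3>0]
(D,P,X): not NE [P1→C gives 10>0; P3→Y gives 9>1]
(D,P,Y): not NE [P2→R gives 8>0]
(D,Q,X): not NE [P1→C gives 9>5; P2→R gives 9>4]
(D,Q,Y): not NE [P1→A gives 6>4; P2→R gives 8>0; P3→X gives 5>3]
(D,R,X): not NE [P1→C gives 8>1]
(D,R,Y): not NE [P3→X gives 9>7]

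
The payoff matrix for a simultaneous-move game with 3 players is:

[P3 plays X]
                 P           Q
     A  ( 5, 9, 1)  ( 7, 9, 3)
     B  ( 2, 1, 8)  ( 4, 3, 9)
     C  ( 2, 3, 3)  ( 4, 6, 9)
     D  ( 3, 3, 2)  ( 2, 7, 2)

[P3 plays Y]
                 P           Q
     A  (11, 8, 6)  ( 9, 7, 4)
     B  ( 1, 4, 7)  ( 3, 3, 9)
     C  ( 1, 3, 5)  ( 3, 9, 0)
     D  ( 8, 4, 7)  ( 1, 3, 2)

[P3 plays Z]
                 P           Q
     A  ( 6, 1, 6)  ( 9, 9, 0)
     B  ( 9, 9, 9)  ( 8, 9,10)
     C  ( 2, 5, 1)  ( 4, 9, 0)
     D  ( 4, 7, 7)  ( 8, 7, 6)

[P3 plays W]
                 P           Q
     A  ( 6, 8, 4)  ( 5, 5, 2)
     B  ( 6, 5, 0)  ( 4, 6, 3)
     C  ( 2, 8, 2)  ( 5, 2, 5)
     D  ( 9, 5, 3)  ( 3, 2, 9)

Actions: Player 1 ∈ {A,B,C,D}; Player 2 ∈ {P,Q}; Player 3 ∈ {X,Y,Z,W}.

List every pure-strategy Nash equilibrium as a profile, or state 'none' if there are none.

NE set: (A,P,Y), (B,P,Z)

(A,P,X): not NE [P3→Z gives 6>1]
(A,P,Y): NE
(A,P,Z): not NE [P1→B gives 9>6; P2→Q gives 9>1]
(A,P,W): not NE [P1→D gives 9>6; P3→Z gives 6>4]
(A,Q,X): not NE [P3→Y gives 4>3]
(A,Q,Y): not NE [P2→P gives 8>7]
(A,Q,Z): not NE [P3→Y gives 4>0]
(A,Q,W): not NE [P2→P gives 8>5; P3→Y gives 4>2]
(B,P,X): not NE [P1→A gives 5>2; P2→Q gives 3>1; P3→Z gives 9>8]
(B,P,Y): not NE [P1→A gives 11>1; P3→Z gives 9>7]
(B,P,Z): NE
(B,P,W): not NE [P1→D gives 9>6; P2→Q gives 6>5; P3→Z gives 9>0]
(B,Q,X): not NE [P1→A gives 7>4; P3→Z gives 10>9]
(B,Q,Y): not NE [P1→A gives 9>3; P2→P gives 4>3; P3→Z gives 10>9]
(B,Q,Z): not NE [P1→A gives 9>8]
(B,Q,W): not NE [P1→C gives 5>4; P3→Z gives 10>3]
(C,P,X): not NE [P1→A gives 5>2; P2→Q gives 6>3; P3→Y gives 5>3]
(C,P,Y): not NE [P1→A gives 11>1; P2→Q gives 9>3]
(C,P,Z): not NE [P1→B gives 9>2; P2→Q gives 9>5; P3→Y gives 5>1]
(C,P,W): not NE [P1→D gives 9>2; P3→Y gives 5>2]
(C,Q,X): not NE [P1→A gives 7>4]
(C,Q,Y): not NE [P1→A gives 9>3; P3→X gives 9>0]
(C,Q,Z): not NE [P1→A gives 9>4; P3→X gives 9>0]
(C,Q,W): not NE [P2→P gives 8>2; P3→X gives 9>5]
(D,P,X): not NE [P1→A gives 5>3; P2→Q gives 7>3; P3→Z gives 7>2]
(D,P,Y): not NE [P1→A gives 11>8]
(D,P,Z): not NE [P1→B gives 9>4]
(D,P,W): not NE [P3→Z gives 7>3]
(D,Q,X): not NE [P1→A gives 7>2; P3→W gives 9>2]
(D,Q,Y): not NE [P1→A gives 9>1; P2→P gives 4>3; P3→W gives 9>2]
(D,Q,Z): not NE [P1→A gives 9>8; P3→W gives 9>6]
(D,Q,W): not NE [P1→C gives 5>3; P2→P gives 5>2]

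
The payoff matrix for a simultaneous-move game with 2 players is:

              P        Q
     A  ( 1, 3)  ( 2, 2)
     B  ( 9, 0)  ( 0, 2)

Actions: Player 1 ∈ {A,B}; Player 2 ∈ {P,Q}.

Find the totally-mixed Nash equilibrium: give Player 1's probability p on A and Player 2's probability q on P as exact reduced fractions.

P1 mixes 2/3 on A; P2 mixes 1/5 on P

P1 indiff ⇒ q·1+(1-q)·2 = q·9+(1-q)·0 ⇒ q(-8) = (1-q)(-2) ⇒ q = 1/5
P2 indiff ⇒ p·3+(1-p)·0 = p·2+(1-p)·2 ⇒ p(1) = (1-p)(2) ⇒ p = 2/3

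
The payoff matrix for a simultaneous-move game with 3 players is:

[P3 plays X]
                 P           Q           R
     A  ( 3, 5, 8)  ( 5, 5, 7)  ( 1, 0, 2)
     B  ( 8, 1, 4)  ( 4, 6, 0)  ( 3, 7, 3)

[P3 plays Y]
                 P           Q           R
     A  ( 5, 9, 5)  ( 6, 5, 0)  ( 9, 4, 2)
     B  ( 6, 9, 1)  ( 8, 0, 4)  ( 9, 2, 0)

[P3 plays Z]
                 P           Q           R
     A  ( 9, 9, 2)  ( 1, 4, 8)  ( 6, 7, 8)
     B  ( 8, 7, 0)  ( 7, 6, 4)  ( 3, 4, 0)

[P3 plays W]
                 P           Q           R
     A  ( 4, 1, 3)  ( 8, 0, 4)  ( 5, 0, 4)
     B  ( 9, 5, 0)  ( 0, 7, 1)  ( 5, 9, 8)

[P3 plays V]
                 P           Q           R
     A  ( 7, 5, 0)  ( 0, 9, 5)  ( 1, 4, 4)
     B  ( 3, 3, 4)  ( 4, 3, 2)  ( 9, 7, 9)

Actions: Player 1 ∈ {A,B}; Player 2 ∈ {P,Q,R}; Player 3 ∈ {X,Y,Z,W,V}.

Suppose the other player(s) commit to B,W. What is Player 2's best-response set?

u_2(P vs B,W) = 5
u_2(Q vs B,W) = 7
u_2(R vs B,W) = 9
max payoff 9 at {R}

argmax u_2 = {R}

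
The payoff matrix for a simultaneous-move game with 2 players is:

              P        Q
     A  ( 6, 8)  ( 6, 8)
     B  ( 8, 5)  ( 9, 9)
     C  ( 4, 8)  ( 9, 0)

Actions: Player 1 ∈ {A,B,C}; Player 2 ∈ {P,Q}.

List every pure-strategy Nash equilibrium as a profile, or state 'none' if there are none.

PSNE = {(B,Q)}

(A,P): not NE [P1→B gives 8>6]
(A,Q): not NE [P1→C gives 9>6]
(B,P): not NE [P2→Q gives 9>5]
(B,Q): NE
(C,P): not NE [P1→B gives 8>4]
(C,Q): not NE [P2→P gives 8>0]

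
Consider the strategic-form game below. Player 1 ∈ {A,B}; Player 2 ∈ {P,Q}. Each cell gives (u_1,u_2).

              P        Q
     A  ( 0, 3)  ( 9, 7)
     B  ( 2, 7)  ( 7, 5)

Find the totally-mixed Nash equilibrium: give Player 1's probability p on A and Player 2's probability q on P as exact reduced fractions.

P1 mixes 1/3 on A; P2 mixes 1/2 on P

P1 indiff ⇒ q·0+(1-q)·9 = q·2+(1-q)·7 ⇒ q(-2) = (1-q)(-2) ⇒ q = 1/2
P2 indiff ⇒ p·3+(1-p)·7 = p·7+(1-p)·5 ⇒ p(-4) = (1-p)(-2) ⇒ p = 1/3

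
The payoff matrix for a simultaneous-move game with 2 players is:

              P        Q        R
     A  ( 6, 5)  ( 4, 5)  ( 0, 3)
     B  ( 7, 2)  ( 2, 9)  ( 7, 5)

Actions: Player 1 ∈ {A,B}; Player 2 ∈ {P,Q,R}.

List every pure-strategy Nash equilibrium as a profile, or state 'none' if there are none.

(A,P): not NE [P1→B gives 7>6]
(A,Q): NE
(A,R): not NE [P1→B gives 7>0; P2→Q gives 5>3]
(B,P): not NE [P2→Q gives 9>2]
(B,Q): not NE [P1→A gives 4>2]
(B,R): not NE [P2→Q gives 9>5]

PSNE = {(A,Q)}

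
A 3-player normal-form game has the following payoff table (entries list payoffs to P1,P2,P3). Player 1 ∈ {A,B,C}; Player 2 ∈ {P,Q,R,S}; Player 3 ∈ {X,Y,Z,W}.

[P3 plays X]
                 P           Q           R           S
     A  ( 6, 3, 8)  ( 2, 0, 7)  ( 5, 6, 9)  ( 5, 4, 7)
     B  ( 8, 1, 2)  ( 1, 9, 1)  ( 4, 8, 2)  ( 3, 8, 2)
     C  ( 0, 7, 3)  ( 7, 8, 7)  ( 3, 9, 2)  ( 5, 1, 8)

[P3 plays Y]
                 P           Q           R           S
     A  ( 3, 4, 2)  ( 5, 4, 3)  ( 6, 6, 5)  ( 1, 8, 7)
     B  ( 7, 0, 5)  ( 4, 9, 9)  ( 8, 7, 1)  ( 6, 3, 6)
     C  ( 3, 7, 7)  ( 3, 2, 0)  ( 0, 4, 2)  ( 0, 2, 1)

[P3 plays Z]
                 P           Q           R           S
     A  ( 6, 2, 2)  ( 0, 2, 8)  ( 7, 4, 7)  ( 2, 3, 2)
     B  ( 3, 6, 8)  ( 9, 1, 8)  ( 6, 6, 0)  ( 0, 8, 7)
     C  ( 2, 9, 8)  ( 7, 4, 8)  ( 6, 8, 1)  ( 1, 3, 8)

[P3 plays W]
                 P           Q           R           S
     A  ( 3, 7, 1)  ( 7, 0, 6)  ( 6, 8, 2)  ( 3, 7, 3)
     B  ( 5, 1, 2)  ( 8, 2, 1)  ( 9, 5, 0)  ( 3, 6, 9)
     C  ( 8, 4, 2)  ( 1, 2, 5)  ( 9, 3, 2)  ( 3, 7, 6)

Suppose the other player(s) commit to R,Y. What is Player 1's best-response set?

u_1(A vs R,Y) = 6
u_1(B vs R,Y) = 8
u_1(C vs R,Y) = 0
max payoff 8 at {B}

P1 best: {B}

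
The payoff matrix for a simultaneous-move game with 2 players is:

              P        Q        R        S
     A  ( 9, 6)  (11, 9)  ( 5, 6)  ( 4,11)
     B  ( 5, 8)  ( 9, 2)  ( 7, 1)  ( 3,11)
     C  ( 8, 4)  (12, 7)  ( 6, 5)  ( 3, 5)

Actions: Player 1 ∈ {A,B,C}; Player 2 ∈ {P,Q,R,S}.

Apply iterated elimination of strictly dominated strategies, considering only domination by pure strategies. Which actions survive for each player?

P2 drop P (S beats it: A:11>6 B:11>8 C:5>4)
P2 drop R (Q beats it: A:9>6 B:2>1 C:7>5)
P1 drop B (A beats it: Q:11>9 S:4>3)
P1→{A,C} P2→{Q,S}

Survivors P1:{A,C} P2:{Q,S}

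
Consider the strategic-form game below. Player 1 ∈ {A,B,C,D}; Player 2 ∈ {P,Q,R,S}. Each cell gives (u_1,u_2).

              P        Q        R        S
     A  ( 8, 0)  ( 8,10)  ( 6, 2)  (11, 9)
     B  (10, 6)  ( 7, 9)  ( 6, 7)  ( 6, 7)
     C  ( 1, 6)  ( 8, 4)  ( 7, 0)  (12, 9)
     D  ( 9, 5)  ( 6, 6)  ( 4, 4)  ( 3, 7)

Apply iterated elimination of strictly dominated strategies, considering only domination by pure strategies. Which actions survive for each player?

P1 drop D (B beats it: P:10>9 Q:7>6 R:6>4 S:6>3)
P2 drop P (S beats it: A:9>0 B:7>6 C:9>6)
P1 drop B (C beats it: Q:8>7 R:7>6 S:12>6)
P2 drop R (Q beats it: A:10>2 C:4>0)
P1→{A,C} P2→{Q,S}

IESDS → P1:{A,C} P2:{Q,S}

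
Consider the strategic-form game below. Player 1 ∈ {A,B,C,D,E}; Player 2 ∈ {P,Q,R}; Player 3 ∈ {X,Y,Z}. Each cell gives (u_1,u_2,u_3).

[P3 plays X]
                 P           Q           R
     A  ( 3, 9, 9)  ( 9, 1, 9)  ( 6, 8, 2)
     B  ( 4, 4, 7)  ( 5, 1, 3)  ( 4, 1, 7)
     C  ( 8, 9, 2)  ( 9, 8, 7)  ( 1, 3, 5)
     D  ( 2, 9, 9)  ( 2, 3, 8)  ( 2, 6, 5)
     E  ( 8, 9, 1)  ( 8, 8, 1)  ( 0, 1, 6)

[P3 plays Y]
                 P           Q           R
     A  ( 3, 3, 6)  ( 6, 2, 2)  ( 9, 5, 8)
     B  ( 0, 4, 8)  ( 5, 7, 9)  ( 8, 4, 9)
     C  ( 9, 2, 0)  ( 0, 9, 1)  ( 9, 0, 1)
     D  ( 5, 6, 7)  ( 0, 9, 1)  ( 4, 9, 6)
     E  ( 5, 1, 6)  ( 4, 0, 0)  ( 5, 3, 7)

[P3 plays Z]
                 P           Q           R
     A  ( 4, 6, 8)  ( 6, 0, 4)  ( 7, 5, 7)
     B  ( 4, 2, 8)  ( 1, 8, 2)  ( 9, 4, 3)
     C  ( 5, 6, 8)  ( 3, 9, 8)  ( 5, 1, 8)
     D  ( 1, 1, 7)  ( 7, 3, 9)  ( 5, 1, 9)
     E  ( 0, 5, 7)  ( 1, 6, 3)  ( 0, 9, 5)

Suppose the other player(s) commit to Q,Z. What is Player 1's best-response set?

u_1(A vs Q,Z) = 6
u_1(B vs Q,Z) = 1
u_1(C vs Q,Z) = 3
u_1(D vs Q,Z) = 7
u_1(E vs Q,Z) = 1
max payoff 7 at {D}

BR_1 = {D}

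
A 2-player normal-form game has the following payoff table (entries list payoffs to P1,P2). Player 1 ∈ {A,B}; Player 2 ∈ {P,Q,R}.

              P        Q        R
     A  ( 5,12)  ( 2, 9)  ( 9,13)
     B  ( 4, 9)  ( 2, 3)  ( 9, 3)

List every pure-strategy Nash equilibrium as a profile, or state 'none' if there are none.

NE set: (A,R)

(A,P): not NE [P2→R gives 13>12]
(A,Q): not NE [P2→R gives 13>9]
(A,R): NE
(B,P): not NE [P1→A gives 5>4]
(B,Q): not NE [P2→P gives 9>3]
(B,R): not NE [P2→P gives 9>3]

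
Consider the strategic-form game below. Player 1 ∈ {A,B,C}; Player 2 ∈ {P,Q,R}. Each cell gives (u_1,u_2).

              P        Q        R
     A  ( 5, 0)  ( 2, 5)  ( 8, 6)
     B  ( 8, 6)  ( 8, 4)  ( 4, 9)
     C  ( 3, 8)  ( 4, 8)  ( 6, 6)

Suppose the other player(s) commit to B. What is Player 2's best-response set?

argmax u_2 = {R}

u_2(P vs B) = 6
u_2(Q vs B) = 4
u_2(R vs B) = 9
max payoff 9 at {R}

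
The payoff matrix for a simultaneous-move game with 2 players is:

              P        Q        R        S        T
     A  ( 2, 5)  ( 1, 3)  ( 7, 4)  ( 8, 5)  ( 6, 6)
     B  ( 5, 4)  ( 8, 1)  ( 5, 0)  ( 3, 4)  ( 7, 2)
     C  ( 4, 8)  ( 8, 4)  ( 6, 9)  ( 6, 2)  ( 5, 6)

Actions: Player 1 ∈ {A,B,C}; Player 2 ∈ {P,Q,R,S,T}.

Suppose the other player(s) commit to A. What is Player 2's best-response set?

argmax u_2 = {T}

u_2(P vs A) = 5
u_2(Q vs A) = 3
u_2(R vs A) = 4
u_2(S vs A) = 5
u_2(T vs A) = 6
max payoff 6 at {T}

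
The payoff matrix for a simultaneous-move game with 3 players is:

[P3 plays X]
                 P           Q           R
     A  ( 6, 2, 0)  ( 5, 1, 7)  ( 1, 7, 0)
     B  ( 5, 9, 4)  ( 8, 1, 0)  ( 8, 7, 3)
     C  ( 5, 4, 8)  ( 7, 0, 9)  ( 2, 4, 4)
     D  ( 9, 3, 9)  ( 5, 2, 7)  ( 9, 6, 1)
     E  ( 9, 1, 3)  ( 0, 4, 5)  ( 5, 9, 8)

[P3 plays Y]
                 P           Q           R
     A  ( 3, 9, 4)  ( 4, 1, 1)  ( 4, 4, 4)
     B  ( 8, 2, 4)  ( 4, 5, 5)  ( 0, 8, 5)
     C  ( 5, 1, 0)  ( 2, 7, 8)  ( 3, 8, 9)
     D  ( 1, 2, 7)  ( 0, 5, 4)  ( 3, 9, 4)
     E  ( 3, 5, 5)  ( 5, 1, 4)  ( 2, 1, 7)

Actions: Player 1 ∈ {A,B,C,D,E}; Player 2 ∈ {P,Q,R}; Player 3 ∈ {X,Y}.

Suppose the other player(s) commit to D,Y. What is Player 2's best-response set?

BR_2 = {R}

u_2(P vs D,Y) = 2
u_2(Q vs D,Y) = 5
u_2(R vs D,Y) = 9
max payoff 9 at {R}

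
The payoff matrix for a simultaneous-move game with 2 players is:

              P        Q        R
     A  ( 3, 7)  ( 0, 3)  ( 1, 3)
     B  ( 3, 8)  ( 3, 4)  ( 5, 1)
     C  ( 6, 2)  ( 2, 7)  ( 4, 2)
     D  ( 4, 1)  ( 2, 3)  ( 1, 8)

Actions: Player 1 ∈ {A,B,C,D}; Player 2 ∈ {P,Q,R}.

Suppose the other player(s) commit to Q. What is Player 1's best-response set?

u_1(A vs Q) = 0
u_1(B vs Q) = 3
u_1(C vs Q) = 2
u_1(D vs Q) = 2
max payoff 3 at {B}

argmax u_1 = {B}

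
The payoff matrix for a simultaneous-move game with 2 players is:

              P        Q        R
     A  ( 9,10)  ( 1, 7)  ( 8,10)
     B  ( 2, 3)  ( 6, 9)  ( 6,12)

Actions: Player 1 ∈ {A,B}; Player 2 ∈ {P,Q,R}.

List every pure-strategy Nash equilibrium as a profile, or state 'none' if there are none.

(A,P): NE
(A,Q): not NE [P1→B gives 6>1; P2→R gives 10>7]
(A,R): NE
(B,P): not NE [P1→A gives 9>2; P2→R gives 12>3]
(B,Q): not NE [P2→R gives 12>9]
(B,R): not NE [P1→A gives 8>6]

Nash profiles: (A,P), (A,R)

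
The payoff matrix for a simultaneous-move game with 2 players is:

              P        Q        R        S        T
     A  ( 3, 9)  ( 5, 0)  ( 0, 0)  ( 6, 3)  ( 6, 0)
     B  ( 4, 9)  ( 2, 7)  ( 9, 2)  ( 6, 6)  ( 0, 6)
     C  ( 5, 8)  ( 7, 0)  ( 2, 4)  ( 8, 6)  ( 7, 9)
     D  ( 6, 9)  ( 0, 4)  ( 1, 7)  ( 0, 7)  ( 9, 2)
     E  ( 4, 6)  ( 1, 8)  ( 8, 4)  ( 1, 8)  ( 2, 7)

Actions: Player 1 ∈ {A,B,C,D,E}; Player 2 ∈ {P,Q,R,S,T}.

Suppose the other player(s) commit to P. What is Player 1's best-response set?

argmax u_1 = {D}

u_1(A vs P) = 3
u_1(B vs P) = 4
u_1(C vs P) = 5
u_1(D vs P) = 6
u_1(E vs P) = 4
max payoff 6 at {D}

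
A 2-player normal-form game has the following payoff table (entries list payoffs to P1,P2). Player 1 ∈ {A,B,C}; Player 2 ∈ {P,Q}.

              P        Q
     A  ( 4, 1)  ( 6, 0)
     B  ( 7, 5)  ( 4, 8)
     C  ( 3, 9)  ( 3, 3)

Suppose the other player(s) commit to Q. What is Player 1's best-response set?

BR_1 = {A}

u_1(A vs Q) = 6
u_1(B vs Q) = 4
u_1(C vs Q) = 3
max payoff 6 at {A}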